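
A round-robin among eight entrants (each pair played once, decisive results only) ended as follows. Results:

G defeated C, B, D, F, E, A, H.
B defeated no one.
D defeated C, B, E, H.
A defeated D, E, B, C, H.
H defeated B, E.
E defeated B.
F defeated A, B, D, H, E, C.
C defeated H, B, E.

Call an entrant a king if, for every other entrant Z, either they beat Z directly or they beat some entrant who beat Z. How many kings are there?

1

A cannot reach F, G in two steps.
B cannot reach A, C, D, E, F, G, H in two steps.
C cannot reach A, D, F, G in two steps.
D cannot reach A, F, G in two steps.
E cannot reach A, C, D, F, G, H in two steps.
F cannot reach G in two steps.
G reaches everyone (king).
H cannot reach A, C, D, F, G in two steps.
Kings: G — 1.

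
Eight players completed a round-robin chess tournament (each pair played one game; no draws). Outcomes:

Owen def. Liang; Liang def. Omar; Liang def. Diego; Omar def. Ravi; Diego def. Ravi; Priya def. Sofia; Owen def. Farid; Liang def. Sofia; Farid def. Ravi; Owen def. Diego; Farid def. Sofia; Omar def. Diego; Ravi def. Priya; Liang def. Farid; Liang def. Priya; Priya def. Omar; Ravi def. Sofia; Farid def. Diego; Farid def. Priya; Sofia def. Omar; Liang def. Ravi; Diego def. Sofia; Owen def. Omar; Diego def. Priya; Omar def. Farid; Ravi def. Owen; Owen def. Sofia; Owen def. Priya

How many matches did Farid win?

4

Farid's results: beat Ravi, Sofia, Diego, Priya; lost to Omar, Owen, Liang.
That is 4 wins.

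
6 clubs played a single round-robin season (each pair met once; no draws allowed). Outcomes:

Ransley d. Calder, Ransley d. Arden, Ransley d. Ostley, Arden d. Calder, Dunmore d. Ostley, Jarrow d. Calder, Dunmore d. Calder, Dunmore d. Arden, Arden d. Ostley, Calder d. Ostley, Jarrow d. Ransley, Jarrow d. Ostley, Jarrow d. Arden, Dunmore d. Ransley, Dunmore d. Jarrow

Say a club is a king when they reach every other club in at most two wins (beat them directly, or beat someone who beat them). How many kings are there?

1

Ransley cannot reach Dunmore, Jarrow in two steps.
Ostley cannot reach Ransley, Calder, Dunmore, Arden, Jarrow in two steps.
Calder cannot reach Ransley, Dunmore, Arden, Jarrow in two steps.
Dunmore reaches everyone (king).
Arden cannot reach Ransley, Dunmore, Jarrow in two steps.
Jarrow cannot reach Dunmore in two steps.
Kings: Dunmore — 1.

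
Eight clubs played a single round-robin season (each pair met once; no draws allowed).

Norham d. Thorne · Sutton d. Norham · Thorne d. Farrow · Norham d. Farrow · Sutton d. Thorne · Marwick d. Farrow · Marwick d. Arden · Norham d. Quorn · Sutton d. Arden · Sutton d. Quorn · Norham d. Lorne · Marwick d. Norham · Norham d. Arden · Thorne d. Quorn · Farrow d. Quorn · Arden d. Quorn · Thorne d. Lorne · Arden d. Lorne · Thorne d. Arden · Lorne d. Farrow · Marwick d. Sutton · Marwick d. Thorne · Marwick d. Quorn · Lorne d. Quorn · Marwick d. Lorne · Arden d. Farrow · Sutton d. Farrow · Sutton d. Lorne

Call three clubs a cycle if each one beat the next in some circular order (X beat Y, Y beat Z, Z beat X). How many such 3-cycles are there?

0

Win totals: Sutton 6, Arden 3, Farrow 1, Quorn 0, Thorne 4, Norham 5, Marwick 7, Lorne 2.
A club with w wins dominates both others in C(w,2) triples; summing gives 15 + 3 + 0 + 0 + 6 + 10 + 21 + 1 = 56 transitive triples.
Total triples C(8,3) = 56, so cyclic triples = 56 − 56 = 0.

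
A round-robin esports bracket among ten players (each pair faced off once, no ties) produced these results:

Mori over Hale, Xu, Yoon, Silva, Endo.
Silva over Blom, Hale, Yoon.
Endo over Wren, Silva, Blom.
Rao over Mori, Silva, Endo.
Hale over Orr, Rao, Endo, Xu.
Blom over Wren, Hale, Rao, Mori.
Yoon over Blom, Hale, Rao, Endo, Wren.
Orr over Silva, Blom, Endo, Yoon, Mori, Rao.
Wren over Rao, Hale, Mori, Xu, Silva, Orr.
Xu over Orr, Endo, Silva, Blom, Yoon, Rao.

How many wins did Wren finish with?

Wren's results: beat Orr, Silva, Xu, Hale, Rao, Mori; lost to Yoon, Blom, Endo.
That is 6 wins.

6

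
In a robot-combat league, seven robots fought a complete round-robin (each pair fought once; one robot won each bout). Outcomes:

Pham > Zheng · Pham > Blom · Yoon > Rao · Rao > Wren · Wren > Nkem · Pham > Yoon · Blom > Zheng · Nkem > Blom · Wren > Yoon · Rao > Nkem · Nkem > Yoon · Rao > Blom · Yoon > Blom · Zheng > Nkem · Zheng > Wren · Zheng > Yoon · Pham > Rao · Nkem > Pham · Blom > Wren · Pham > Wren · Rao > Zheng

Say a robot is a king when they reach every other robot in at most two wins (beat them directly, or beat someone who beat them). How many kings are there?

Nkem reaches everyone (king).
Rao reaches everyone (king).
Zheng reaches everyone (king).
Blom cannot reach Rao, Pham in two steps.
Wren cannot reach Zheng in two steps.
Pham reaches everyone (king).
Yoon cannot reach Pham in two steps.
Kings: Nkem, Rao, Zheng, Pham — 4.

4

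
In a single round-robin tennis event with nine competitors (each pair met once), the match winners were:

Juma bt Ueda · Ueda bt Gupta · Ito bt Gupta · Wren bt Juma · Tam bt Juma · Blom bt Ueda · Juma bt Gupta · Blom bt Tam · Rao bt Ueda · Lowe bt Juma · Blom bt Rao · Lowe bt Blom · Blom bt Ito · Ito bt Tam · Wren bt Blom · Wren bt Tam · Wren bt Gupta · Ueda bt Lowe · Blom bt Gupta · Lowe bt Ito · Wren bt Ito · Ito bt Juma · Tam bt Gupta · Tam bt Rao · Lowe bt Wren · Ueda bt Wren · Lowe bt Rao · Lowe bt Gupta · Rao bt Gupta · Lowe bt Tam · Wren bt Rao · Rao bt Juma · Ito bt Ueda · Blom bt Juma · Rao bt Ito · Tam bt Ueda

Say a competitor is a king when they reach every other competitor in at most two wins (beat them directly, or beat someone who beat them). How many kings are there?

Lowe reaches everyone (king).
Rao cannot reach Blom in two steps.
Juma cannot reach Rao, Blom, Tam, Ito in two steps.
Blom reaches everyone (king).
Ueda reaches everyone (king).
Gupta cannot reach Lowe, Rao, Juma, Blom, Ueda, Wren, Tam, Ito in two steps.
Wren cannot reach Lowe in two steps.
Tam cannot reach Blom in two steps.
Ito cannot reach Blom in two steps.
Kings: Lowe, Blom, Ueda — 3.

3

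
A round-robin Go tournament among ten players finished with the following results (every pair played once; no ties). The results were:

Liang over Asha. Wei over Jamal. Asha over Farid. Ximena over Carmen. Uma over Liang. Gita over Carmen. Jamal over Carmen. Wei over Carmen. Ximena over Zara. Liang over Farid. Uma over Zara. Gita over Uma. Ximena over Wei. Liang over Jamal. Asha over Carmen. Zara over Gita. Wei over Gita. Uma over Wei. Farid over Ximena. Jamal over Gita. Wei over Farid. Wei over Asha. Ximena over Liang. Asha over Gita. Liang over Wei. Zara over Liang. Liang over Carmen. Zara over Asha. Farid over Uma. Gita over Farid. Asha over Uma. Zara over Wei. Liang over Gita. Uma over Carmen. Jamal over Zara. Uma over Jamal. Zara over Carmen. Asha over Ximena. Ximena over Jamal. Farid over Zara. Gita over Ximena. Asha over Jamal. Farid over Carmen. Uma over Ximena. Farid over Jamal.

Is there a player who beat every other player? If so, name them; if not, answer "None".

None

Highest win total is Uma with 6 (out of 9 possible).
Uma lost to Asha, Farid, Gita, so no player went undefeated.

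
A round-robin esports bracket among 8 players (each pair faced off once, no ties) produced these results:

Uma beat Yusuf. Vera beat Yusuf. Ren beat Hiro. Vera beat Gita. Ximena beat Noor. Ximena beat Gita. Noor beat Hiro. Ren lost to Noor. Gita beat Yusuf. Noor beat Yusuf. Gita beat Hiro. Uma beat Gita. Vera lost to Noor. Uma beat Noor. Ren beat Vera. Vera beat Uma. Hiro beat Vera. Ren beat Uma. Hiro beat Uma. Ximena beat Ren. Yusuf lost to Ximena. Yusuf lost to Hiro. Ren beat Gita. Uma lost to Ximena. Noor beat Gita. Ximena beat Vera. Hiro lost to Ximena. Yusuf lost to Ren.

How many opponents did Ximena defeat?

Ximena's results: beat Gita, Noor, Uma, Ren, Yusuf, Hiro, Vera; lost to no one.
That is 7 wins.

7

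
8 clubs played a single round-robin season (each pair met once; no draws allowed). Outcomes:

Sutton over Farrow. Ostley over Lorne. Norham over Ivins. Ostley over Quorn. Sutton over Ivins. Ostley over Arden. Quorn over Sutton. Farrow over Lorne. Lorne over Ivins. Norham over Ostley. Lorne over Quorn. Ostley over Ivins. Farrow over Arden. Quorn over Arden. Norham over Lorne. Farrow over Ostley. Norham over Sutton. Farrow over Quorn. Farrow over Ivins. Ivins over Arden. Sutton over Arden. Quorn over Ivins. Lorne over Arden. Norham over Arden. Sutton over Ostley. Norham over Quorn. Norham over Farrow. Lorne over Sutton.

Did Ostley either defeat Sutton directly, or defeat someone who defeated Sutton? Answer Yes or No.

Ostley did not beat Sutton directly.
Ostley beat Arden, Lorne, Ivins, Quorn. Of those, Lorne beat Sutton.

Yes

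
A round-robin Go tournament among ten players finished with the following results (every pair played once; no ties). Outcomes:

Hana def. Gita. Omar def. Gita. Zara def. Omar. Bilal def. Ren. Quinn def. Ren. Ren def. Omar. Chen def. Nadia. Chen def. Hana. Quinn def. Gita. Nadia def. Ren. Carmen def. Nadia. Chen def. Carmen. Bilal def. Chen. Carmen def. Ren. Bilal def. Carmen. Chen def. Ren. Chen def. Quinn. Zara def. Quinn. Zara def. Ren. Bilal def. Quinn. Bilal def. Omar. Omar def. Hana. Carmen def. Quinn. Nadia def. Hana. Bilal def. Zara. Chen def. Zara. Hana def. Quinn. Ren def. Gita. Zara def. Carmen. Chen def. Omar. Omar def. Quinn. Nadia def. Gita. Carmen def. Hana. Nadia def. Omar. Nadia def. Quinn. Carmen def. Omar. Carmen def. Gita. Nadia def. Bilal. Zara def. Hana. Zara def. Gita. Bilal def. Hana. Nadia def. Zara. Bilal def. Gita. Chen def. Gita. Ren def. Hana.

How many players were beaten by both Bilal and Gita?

Bilal beat: Gita, Ren, Carmen, Zara, Hana, Omar, Quinn, Chen.
Gita beat: no one.
No one was beaten by both.

0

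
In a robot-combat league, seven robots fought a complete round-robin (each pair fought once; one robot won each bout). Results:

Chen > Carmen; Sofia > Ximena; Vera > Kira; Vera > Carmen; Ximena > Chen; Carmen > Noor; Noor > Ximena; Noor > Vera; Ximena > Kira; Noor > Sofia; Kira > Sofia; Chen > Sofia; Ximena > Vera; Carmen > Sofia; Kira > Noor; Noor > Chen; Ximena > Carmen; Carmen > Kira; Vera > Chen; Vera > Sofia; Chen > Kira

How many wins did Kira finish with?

2

Kira's results: beat Noor, Sofia; lost to Ximena, Vera, Carmen, Chen.
That is 2 wins.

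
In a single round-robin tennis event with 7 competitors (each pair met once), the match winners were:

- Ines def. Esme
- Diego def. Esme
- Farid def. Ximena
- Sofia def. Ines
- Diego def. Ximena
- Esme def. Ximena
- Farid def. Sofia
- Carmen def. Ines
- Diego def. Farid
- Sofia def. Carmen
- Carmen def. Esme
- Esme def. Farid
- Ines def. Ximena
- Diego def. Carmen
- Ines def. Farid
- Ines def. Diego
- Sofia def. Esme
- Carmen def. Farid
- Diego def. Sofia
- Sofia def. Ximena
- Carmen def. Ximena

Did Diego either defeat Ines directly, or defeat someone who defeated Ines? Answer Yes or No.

Yes

Diego did not beat Ines directly.
Diego beat Sofia, Farid, Esme, Ximena, Carmen. Of those, Sofia beat Ines.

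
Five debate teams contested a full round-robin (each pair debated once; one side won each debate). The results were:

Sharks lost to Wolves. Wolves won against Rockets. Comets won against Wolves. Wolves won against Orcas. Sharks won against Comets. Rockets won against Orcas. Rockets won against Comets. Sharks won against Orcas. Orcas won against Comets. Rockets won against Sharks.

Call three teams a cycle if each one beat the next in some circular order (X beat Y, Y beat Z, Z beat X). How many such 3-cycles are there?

Win totals: Rockets 3, Wolves 3, Orcas 1, Comets 1, Sharks 2.
A team with w wins dominates both others in C(w,2) triples; summing gives 3 + 3 + 0 + 0 + 1 = 7 transitive triples.
Total triples C(5,3) = 10, so cyclic triples = 10 − 7 = 3.

3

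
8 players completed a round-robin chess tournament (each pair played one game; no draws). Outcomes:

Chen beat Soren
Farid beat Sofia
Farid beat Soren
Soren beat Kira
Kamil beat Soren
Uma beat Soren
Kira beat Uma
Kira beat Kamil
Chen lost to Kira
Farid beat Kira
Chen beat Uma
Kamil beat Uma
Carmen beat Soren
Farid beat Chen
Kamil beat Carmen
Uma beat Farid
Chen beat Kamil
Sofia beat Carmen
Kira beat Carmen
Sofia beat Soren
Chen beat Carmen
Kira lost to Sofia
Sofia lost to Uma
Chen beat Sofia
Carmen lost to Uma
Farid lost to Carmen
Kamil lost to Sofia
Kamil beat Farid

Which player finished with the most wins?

Chen

Win totals: Carmen 2, Soren 1, Sofia 4, Farid 4, Chen 5, Kira 4, Uma 4, Kamil 4.
Chen leads with 5 wins (next highest: 4).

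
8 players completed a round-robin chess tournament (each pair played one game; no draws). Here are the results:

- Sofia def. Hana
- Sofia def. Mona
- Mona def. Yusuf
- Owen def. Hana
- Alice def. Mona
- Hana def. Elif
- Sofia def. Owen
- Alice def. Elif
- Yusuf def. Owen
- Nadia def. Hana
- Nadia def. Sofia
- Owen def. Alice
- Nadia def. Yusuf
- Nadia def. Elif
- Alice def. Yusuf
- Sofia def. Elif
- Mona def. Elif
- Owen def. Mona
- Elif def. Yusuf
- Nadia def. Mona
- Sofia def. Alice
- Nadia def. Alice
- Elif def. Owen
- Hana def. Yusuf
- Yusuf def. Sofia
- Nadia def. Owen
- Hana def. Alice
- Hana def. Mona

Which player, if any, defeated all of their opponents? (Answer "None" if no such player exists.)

Nadia has 7 wins out of 7 opponents — a perfect record.

Nadia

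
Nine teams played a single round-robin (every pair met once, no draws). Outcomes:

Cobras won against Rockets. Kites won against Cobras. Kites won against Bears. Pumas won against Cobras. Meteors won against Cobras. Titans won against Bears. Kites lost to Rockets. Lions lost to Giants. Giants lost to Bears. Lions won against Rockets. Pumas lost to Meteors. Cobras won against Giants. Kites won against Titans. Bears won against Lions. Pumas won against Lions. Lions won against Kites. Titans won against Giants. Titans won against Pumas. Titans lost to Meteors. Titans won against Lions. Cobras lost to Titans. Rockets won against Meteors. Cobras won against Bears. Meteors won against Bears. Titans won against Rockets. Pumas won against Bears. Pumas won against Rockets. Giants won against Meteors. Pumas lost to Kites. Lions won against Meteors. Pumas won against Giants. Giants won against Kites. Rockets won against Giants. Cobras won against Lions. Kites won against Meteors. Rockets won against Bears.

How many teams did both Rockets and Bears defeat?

Rockets beat: Giants, Meteors, Bears, Kites.
Bears beat: Giants, Lions.
Both beat: Giants — 1.

1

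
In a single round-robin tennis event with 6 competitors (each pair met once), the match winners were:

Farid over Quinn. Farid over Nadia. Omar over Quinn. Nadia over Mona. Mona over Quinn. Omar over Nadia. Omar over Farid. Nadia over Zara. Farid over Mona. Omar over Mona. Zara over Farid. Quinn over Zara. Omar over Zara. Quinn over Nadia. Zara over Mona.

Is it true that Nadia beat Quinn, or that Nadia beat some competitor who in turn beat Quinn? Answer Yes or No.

Yes

Nadia did not beat Quinn directly.
Nadia beat Mona, Zara. Of those, Mona beat Quinn.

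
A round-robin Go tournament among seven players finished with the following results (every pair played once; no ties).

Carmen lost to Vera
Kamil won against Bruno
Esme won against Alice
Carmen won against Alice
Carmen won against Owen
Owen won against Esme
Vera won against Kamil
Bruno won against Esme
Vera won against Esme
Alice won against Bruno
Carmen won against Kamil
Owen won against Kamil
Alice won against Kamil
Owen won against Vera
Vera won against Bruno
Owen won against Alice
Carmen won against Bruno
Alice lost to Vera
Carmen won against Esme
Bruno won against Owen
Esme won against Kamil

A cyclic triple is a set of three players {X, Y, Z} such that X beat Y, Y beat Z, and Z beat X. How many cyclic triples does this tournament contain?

Win totals: Carmen 5, Vera 5, Alice 2, Esme 2, Owen 4, Kamil 1, Bruno 2.
A player with w wins dominates both others in C(w,2) triples; summing gives 10 + 10 + 1 + 1 + 6 + 0 + 1 = 29 transitive triples.
Total triples C(7,3) = 35, so cyclic triples = 35 − 29 = 6.

6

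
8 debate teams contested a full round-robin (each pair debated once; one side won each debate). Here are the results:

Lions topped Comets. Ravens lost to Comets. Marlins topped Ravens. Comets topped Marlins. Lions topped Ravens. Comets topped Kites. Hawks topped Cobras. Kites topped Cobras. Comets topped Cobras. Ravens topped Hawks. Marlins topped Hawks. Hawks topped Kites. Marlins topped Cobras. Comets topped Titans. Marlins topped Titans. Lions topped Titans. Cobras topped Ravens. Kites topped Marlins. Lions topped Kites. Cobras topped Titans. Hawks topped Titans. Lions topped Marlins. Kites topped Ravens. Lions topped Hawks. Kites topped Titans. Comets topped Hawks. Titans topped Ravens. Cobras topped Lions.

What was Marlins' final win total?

Marlins' results: beat Titans, Cobras, Hawks, Ravens; lost to Kites, Lions, Comets.
That is 4 wins.

4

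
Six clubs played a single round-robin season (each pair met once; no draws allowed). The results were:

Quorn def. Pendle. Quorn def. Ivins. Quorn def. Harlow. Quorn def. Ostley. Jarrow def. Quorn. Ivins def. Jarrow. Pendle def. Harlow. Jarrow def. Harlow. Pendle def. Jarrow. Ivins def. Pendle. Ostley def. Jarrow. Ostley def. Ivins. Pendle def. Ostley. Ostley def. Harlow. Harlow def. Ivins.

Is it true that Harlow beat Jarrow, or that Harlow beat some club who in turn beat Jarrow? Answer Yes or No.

Yes

Harlow did not beat Jarrow directly.
Harlow beat Ivins. Of those, Ivins beat Jarrow.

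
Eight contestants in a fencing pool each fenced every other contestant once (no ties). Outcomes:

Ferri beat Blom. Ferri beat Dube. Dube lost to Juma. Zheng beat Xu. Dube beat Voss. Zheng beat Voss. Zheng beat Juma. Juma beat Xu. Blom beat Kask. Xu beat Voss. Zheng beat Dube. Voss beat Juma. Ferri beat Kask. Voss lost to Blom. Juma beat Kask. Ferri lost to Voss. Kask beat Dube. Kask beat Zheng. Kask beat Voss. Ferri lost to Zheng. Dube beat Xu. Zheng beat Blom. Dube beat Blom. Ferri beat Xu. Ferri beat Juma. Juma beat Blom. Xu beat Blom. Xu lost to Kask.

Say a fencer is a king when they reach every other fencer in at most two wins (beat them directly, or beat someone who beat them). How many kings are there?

4

Ferri reaches everyone (king).
Kask reaches everyone (king).
Blom reaches everyone (king).
Dube cannot reach Zheng in two steps.
Xu cannot reach Dube, Zheng in two steps.
Zheng reaches everyone (king).
Juma cannot reach Ferri in two steps.
Voss cannot reach Zheng in two steps.
Kings: Ferri, Kask, Blom, Zheng — 4.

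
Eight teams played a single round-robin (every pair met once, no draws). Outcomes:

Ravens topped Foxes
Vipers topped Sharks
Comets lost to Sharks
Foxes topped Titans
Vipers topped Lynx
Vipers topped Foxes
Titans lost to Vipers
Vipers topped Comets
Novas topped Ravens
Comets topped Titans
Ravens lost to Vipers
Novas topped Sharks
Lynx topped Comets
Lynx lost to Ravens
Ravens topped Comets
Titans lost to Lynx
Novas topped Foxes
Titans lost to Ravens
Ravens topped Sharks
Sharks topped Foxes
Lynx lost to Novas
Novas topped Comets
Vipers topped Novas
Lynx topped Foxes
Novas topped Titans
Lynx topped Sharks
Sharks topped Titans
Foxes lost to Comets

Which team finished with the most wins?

Win totals: Titans 0, Vipers 7, Foxes 1, Lynx 4, Novas 6, Ravens 5, Sharks 3, Comets 2.
Vipers leads with 7 wins (next highest: 6).

Vipers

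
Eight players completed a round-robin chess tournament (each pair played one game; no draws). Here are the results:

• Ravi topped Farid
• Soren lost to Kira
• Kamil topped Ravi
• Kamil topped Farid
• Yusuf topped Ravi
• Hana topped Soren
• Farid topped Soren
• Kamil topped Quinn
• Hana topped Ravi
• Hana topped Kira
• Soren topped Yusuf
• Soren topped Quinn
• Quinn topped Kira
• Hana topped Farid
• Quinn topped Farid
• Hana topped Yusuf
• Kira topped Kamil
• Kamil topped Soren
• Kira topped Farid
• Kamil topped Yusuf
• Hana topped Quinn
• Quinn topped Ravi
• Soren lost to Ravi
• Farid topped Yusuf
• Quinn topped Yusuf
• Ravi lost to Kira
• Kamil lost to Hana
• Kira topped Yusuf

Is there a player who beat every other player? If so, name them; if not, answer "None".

Hana has 7 wins out of 7 opponents — a perfect record.

Hana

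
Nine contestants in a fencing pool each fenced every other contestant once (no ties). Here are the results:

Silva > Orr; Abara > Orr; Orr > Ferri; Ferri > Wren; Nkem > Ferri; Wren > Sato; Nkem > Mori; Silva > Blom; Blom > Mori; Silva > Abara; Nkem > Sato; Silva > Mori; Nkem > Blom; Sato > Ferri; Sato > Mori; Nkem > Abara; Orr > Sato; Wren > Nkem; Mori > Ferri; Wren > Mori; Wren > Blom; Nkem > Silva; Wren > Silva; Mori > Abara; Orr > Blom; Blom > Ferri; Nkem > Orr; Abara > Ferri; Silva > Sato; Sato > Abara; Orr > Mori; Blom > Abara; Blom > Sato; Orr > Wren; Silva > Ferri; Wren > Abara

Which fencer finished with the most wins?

Win totals: Wren 6, Abara 2, Nkem 7, Sato 3, Orr 5, Ferri 1, Mori 2, Blom 4, Silva 6.
Nkem leads with 7 wins (next highest: 6).

Nkem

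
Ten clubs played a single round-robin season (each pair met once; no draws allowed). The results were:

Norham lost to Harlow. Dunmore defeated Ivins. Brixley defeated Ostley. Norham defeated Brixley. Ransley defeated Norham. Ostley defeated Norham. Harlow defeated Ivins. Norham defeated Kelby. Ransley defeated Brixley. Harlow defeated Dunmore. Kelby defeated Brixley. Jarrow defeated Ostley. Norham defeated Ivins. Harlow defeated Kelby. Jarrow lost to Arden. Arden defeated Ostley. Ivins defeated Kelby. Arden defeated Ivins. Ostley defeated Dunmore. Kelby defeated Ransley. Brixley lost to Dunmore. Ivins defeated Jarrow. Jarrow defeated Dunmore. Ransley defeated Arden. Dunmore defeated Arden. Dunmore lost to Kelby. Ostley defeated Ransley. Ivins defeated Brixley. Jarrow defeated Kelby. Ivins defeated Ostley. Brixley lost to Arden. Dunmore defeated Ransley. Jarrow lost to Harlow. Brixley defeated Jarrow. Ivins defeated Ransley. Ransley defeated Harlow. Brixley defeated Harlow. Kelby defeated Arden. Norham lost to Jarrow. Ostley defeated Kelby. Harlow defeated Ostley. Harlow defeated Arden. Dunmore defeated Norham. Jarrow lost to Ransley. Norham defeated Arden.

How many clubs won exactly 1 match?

Win totals: Norham 4, Arden 4, Ivins 5, Ransley 5, Ostley 4, Dunmore 5, Brixley 3, Harlow 7, Jarrow 4, Kelby 4.
No club has exactly 1 wins.

0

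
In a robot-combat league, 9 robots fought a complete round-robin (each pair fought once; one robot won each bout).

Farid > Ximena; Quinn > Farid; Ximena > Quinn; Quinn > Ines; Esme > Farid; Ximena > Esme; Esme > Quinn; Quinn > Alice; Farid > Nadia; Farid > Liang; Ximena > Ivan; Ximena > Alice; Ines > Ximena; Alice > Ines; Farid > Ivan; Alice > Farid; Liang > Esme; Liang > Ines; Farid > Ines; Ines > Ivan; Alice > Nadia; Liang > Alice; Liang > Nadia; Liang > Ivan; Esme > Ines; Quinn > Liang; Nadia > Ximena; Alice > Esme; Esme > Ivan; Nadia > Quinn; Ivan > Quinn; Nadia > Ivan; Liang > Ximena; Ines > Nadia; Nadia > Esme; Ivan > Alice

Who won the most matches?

Win totals: Nadia 4, Quinn 4, Esme 4, Alice 4, Ivan 2, Ximena 4, Ines 3, Farid 5, Liang 6.
Liang leads with 6 wins (next highest: 5).

Liang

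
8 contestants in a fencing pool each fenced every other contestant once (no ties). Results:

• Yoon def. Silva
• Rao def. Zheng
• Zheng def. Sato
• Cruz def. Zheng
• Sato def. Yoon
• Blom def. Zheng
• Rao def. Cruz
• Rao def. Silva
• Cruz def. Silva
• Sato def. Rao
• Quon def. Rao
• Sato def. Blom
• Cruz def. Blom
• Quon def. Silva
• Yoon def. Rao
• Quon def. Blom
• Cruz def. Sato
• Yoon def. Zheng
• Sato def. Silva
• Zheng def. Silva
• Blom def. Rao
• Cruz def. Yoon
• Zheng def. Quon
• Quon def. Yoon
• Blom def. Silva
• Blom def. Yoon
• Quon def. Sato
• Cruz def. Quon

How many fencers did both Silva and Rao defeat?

Silva beat: no one.
Rao beat: Cruz, Silva, Zheng.
No one was beaten by both.

0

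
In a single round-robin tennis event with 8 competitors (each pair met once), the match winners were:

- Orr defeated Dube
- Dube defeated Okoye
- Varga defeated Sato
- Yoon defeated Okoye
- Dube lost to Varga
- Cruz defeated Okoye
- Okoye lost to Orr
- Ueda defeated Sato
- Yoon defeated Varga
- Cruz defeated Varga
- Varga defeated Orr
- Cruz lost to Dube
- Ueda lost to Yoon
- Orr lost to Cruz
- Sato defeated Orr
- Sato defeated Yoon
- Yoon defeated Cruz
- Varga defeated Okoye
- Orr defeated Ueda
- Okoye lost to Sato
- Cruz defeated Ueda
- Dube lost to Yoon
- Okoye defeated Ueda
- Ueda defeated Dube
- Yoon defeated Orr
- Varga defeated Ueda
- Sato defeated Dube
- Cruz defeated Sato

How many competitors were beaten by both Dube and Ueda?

Dube beat: Cruz, Okoye.
Ueda beat: Sato, Dube.
No one was beaten by both.

0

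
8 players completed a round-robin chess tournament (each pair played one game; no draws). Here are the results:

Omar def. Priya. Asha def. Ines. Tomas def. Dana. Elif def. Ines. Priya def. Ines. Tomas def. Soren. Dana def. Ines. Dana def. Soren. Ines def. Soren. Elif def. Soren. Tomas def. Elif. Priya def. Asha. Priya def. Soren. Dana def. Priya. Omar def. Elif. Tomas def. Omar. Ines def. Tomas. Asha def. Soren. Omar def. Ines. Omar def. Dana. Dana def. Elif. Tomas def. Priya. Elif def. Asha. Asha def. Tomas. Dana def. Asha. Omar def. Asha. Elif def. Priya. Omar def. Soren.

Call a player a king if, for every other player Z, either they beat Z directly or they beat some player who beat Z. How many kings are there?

Soren cannot reach Dana, Priya, Ines, Omar, Tomas, Asha, Elif in two steps.
Dana cannot reach Omar in two steps.
Priya cannot reach Dana, Omar, Elif in two steps.
Ines cannot reach Asha in two steps.
Omar reaches everyone (king).
Tomas reaches everyone (king).
Asha reaches everyone (king).
Elif cannot reach Dana, Omar in two steps.
Kings: Omar, Tomas, Asha — 3.

3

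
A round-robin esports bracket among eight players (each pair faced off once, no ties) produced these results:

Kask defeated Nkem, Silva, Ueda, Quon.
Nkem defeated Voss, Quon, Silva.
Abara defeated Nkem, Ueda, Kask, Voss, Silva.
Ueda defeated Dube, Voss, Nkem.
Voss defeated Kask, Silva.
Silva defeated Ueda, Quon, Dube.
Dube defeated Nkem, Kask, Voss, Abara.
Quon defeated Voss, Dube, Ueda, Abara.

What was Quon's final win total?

Quon's results: beat Ueda, Voss, Dube, Abara; lost to Kask, Nkem, Silva.
That is 4 wins.

4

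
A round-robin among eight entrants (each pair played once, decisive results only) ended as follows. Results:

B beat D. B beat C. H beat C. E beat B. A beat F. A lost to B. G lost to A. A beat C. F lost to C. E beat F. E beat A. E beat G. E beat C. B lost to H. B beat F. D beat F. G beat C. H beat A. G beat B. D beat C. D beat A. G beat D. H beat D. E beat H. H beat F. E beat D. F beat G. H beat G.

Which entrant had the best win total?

E

Win totals: A 3, B 4, C 1, D 3, E 7, F 1, G 3, H 6.
E leads with 7 wins (next highest: 6).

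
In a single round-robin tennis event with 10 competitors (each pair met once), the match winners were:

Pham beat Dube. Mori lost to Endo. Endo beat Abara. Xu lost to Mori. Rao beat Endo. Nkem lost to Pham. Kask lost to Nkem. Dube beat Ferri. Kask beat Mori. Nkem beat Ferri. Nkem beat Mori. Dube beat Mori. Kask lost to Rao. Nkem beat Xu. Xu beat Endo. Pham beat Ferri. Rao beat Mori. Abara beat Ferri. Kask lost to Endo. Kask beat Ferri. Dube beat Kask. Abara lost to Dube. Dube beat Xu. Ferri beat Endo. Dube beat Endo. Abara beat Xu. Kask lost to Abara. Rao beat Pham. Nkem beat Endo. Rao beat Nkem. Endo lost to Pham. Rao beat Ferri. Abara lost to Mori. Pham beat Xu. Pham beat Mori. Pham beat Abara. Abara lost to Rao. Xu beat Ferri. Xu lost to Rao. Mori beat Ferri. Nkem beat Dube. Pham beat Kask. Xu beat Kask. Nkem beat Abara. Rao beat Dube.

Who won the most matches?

Win totals: Dube 6, Kask 2, Rao 9, Endo 3, Abara 3, Nkem 7, Ferri 1, Pham 8, Mori 3, Xu 3.
Rao leads with 9 wins (next highest: 8).

Rao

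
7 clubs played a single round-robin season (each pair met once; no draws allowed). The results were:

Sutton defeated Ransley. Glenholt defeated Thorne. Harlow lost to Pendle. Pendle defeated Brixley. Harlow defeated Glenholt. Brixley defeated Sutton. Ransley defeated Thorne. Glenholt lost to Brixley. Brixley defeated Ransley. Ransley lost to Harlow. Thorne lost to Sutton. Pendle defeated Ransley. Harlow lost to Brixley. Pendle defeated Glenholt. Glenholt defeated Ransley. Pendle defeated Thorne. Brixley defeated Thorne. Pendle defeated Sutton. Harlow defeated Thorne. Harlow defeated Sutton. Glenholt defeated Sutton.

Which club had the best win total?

Win totals: Thorne 0, Glenholt 3, Sutton 2, Harlow 4, Ransley 1, Pendle 6, Brixley 5.
Pendle leads with 6 wins (next highest: 5).

Pendle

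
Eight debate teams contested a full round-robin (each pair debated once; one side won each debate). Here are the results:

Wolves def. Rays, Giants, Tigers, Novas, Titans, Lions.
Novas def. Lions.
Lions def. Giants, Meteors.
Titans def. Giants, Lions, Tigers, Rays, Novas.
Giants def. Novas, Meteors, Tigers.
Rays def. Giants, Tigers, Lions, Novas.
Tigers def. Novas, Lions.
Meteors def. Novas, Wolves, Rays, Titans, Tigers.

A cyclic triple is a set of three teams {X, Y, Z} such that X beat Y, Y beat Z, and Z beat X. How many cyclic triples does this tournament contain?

Win totals: Tigers 2, Wolves 6, Rays 4, Lions 2, Giants 3, Titans 5, Novas 1, Meteors 5.
A team with w wins dominates both others in C(w,2) triples; summing gives 1 + 15 + 6 + 1 + 3 + 10 + 0 + 10 = 46 transitive triples.
Total triples C(8,3) = 56, so cyclic triples = 56 − 46 = 10.

10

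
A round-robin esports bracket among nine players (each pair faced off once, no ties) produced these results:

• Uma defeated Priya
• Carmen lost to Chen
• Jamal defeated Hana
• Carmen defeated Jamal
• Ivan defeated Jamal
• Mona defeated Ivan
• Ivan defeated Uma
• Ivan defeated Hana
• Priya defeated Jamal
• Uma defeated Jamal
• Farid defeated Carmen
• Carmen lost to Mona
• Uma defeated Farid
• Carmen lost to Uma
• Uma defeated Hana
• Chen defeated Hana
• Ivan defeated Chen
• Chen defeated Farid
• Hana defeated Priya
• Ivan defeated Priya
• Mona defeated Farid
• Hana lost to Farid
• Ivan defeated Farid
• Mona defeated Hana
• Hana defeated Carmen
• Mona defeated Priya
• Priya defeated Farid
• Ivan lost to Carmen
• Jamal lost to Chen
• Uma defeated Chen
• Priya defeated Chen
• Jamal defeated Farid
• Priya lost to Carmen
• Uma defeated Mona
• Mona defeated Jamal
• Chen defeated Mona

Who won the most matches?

Uma

Win totals: Hana 2, Jamal 2, Uma 7, Chen 5, Priya 3, Mona 6, Carmen 3, Farid 2, Ivan 6.
Uma leads with 7 wins (next highest: 6).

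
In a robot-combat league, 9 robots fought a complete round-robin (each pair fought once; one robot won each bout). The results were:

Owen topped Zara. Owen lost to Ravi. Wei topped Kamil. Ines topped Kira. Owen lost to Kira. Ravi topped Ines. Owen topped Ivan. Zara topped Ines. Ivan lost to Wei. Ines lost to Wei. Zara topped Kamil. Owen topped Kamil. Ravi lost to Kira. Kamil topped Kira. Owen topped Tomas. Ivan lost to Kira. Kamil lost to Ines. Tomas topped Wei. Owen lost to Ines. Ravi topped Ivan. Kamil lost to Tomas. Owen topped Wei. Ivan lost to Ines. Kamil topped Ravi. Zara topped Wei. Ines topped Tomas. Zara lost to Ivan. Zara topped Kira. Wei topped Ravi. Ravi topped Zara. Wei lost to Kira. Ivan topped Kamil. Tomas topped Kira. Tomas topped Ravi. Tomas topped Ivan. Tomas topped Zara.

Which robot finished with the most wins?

Tomas

Win totals: Ivan 2, Kira 4, Ravi 4, Tomas 6, Zara 4, Owen 5, Wei 4, Ines 5, Kamil 2.
Tomas leads with 6 wins (next highest: 5).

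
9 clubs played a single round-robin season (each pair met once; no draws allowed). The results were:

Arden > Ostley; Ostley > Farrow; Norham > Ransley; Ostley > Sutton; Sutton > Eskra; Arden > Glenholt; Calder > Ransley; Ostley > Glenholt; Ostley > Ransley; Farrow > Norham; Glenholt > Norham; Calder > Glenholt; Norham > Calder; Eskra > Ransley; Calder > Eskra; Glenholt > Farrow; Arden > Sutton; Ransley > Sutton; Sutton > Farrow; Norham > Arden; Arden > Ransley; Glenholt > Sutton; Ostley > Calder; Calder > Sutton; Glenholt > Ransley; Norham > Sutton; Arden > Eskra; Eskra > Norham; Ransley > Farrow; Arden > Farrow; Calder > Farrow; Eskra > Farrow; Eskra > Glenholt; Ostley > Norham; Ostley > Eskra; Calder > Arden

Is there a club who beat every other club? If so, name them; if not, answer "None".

None

Highest win total is Ostley with 7 (out of 8 possible).
Ostley lost to Arden, so no club went undefeated.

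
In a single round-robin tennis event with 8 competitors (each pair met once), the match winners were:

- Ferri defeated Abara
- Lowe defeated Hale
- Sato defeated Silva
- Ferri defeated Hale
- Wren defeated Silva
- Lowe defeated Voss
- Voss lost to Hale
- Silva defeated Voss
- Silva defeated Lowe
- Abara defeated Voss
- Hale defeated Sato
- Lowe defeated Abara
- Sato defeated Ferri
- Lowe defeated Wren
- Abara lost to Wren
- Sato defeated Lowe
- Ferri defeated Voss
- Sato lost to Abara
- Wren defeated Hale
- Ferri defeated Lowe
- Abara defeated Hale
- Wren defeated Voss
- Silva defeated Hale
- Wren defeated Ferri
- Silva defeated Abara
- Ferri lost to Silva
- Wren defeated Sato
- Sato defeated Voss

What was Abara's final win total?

3

Abara's results: beat Sato, Voss, Hale; lost to Lowe, Ferri, Silva, Wren.
That is 3 wins.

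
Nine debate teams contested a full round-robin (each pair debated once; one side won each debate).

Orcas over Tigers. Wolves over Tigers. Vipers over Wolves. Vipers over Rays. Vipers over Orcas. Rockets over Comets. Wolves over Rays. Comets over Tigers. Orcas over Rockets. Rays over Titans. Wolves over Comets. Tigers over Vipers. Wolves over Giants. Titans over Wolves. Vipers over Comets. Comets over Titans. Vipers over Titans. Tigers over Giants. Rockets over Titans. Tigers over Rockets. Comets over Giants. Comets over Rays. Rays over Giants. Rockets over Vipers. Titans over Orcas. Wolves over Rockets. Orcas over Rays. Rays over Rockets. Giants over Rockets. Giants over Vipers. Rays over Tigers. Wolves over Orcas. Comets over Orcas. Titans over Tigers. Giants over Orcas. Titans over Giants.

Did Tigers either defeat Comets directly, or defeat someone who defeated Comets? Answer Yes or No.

Yes

Tigers did not beat Comets directly.
Tigers beat Vipers, Giants, Rockets. Of those, Vipers beat Comets.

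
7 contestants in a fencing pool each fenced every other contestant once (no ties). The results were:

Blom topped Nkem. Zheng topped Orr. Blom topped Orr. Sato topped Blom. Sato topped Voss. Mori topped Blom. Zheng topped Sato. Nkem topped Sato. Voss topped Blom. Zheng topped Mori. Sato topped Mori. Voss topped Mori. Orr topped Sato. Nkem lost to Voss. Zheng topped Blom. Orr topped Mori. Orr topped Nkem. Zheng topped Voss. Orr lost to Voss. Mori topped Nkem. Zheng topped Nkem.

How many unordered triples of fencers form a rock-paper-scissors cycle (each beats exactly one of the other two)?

Win totals: Voss 4, Orr 3, Blom 2, Sato 3, Nkem 1, Mori 2, Zheng 6.
A fencer with w wins dominates both others in C(w,2) triples; summing gives 6 + 3 + 1 + 3 + 0 + 1 + 15 = 29 transitive triples.
Total triples C(7,3) = 35, so cyclic triples = 35 − 29 = 6.

6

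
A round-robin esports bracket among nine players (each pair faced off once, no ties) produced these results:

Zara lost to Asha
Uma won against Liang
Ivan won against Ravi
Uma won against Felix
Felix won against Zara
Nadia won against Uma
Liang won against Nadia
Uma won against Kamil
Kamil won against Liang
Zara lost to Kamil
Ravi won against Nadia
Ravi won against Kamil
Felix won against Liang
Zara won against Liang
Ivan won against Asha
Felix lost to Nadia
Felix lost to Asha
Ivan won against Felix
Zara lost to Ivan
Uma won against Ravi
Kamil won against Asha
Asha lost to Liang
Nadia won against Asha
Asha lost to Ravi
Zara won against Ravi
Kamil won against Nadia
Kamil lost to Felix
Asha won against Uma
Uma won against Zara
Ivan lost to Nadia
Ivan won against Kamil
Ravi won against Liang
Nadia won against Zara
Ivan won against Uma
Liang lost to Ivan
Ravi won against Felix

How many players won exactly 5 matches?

3

Win totals: Felix 3, Uma 5, Nadia 5, Kamil 4, Asha 3, Ravi 5, Liang 2, Zara 2, Ivan 7.
Exactly 5: Uma, Nadia, Ravi — 3 players.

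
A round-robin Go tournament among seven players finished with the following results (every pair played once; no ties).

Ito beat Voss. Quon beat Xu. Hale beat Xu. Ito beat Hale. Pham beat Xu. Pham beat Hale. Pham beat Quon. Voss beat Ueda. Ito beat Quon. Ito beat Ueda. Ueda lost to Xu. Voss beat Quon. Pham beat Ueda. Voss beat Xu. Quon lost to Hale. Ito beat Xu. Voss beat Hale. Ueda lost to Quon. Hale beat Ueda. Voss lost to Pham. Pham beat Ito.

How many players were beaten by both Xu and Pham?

1

Xu beat: Ueda.
Pham beat: Xu, Ueda, Voss, Quon, Ito, Hale.
Both beat: Ueda — 1.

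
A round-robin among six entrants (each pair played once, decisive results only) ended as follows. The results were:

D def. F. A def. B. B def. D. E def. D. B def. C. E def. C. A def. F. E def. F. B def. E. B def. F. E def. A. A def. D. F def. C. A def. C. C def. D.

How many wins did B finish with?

B's results: beat C, D, E, F; lost to A.
That is 4 wins.

4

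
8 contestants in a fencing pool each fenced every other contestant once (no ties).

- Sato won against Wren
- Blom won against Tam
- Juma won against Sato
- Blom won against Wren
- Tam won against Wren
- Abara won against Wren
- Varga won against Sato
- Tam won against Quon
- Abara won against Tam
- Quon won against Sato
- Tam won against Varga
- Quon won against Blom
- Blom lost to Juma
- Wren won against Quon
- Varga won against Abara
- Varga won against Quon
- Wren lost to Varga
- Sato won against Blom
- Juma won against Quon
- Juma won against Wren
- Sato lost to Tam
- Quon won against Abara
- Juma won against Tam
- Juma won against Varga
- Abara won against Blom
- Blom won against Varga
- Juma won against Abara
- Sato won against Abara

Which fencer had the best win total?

Win totals: Tam 4, Juma 7, Wren 1, Blom 3, Sato 3, Quon 3, Abara 3, Varga 4.
Juma leads with 7 wins (next highest: 4).

Juma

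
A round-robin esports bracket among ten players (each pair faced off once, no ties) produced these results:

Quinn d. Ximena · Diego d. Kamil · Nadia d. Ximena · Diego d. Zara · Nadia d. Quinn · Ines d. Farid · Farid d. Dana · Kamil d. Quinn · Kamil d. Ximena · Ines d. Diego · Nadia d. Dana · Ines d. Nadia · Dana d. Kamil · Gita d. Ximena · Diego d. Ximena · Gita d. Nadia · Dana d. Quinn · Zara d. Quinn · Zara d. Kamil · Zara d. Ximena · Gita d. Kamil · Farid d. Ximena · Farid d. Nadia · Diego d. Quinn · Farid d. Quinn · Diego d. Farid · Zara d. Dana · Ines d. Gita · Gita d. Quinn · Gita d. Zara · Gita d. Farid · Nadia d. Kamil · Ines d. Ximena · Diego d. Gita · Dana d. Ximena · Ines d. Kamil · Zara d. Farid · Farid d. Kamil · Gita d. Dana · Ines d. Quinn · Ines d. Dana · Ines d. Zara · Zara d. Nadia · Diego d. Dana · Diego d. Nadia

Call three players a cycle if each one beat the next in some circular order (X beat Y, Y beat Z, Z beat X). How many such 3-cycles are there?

0

Win totals: Nadia 4, Dana 3, Quinn 1, Farid 5, Ines 9, Ximena 0, Gita 7, Kamil 2, Diego 8, Zara 6.
A player with w wins dominates both others in C(w,2) triples; summing gives 6 + 3 + 0 + 10 + 36 + 0 + 21 + 1 + 28 + 15 = 120 transitive triples.
Total triples C(10,3) = 120, so cyclic triples = 120 − 120 = 0.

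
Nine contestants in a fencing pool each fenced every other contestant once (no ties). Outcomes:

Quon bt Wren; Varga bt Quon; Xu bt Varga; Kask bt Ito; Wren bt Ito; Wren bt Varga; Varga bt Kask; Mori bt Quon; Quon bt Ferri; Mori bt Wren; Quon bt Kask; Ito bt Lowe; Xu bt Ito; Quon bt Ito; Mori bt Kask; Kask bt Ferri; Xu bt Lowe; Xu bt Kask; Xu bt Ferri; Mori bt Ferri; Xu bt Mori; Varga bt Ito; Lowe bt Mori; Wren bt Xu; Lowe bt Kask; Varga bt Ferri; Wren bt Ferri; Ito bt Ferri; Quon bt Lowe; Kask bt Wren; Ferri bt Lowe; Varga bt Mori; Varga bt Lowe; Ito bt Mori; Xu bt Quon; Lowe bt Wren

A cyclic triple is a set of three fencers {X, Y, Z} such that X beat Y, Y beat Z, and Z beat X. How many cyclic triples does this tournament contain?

17

Win totals: Wren 4, Quon 5, Kask 3, Mori 4, Xu 7, Ferri 1, Ito 3, Lowe 3, Varga 6.
A fencer with w wins dominates both others in C(w,2) triples; summing gives 6 + 10 + 3 + 6 + 21 + 0 + 3 + 3 + 15 = 67 transitive triples.
Total triples C(9,3) = 84, so cyclic triples = 84 − 67 = 17.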